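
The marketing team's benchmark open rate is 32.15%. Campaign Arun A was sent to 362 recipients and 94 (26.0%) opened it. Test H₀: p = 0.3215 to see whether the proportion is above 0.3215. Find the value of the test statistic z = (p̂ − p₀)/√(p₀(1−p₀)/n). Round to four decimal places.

p̂ = 94/362 = 0.259669.
Under H₀, SE = √(0.3215·0.6785/362) = √(0.00060259) = 0.024548.
z = (0.259669 − 0.3215)/0.024548 = -0.061831/0.024548 = -2.5188.
p-value = P(Z > -2.519) ≈ 0.9941.

z = -2.5188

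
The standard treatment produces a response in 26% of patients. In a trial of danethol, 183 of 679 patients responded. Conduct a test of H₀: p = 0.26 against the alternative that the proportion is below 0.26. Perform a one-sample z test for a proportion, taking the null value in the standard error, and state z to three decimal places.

p̂ = 183/679 ≈ 0.26951.
SE = √(p₀(1−p₀)/n) = √(0.1924/679) = 0.01683.
z = (0.26951 − 0.26)/0.01683 = 0.00951/0.01683 = 0.565.
p-value = P(Z < 0.565) ≈ 0.7140.

z = 0.565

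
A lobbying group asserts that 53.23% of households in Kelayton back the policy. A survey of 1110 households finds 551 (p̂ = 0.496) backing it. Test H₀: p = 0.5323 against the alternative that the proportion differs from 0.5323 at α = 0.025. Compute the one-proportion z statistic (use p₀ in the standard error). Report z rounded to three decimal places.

p̂ = 551/1110 ≈ 0.49640.
SE = √(p₀(1−p₀)/n) = √(0.24896/1110) = 0.01498.
z = (0.49640 − 0.5323)/0.01498 = -0.03590/0.01498 = -2.397.
p-value = 2·P(Z > 2.397) ≈ 0.0165; since p < α = 0.025, reject H₀.

z = -2.397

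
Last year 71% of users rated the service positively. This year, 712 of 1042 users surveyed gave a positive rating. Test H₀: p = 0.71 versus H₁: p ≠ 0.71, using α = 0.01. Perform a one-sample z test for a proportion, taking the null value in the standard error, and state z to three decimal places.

z = -1.899

p̂ = 712/1042 = 0.68330.
Standard error under H₀: √(0.71×0.29/1042) = 0.01406.
z = (0.68330 − 0.71)/0.01406 = -0.02670/0.01406 = -1.899.
Two-sided p-value ≈ 2·Φ(−1.899) = 0.0575, so at α = 0.01 we fail to reject H₀.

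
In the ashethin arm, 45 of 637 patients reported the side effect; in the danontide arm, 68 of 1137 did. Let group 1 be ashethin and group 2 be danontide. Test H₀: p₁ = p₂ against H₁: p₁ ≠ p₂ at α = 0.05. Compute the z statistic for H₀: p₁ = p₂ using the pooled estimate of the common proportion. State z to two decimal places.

z = 0.90

p̂₁ = 45/637 ≈ 0.07064, p̂₂ = 68/1137 ≈ 0.05981.
Pooled p̂ = (45+68)/(637+1137) = 113/1774 = 0.06370.
SE = √(0.0596404 × 0.00244937) = 0.01209.
z = (0.07064 − 0.05981)/0.01209 = 0.01083/0.01209 = 0.90.
p-value = 2·P(Z > 0.897) ≈ 0.3699; since p > α = 0.05, fail to reject H₀.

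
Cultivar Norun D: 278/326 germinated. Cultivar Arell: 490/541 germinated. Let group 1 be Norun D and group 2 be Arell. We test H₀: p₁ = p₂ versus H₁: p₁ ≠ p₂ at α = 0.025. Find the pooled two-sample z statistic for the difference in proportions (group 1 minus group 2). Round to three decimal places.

p̂₁ = 278/326 = 0.85276, p̂₂ = 490/541 = 0.90573.
Pooled p̂ = (278+490)/(326+541) = 768/867 = 0.88581.
SE = √(p̂(1−p̂)(1/n₁+1/n₂)) = √(0.88581·0.11419·0.00491591) = √(0.000497236) = 0.02230.
z = (0.85276 − 0.90573)/0.02230 = -0.05297/0.02230 = -2.375.
p-value = 2·P(Z > 2.375) ≈ 0.0175. With α = 0.025, reject H₀.

z = -2.375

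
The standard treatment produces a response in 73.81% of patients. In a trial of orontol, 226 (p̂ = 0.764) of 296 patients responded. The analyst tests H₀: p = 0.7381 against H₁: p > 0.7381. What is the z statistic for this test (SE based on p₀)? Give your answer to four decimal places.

z = 0.9945

p̂ = 226/296 ≈ 0.763514.
Under H₀, SE = √(0.7381·0.2619/296) = √(0.000653069) = 0.025555.
z = (0.763514 − 0.7381)/0.025555 = 0.025414/0.025555 = 0.9945.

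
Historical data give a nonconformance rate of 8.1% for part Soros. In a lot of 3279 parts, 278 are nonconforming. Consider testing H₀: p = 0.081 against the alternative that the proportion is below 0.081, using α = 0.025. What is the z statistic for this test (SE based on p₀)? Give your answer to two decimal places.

z = 0.79

p̂ = 278/3279 ≈ 0.0848.
SE = √(p₀(1−p₀)/n) = √(0.074439/3279) = 0.0048.
z = (0.0848 − 0.081)/0.0048 = 0.0038/0.0048 = 0.79.
p-value = P(Z < 0.794) ≈ 0.7863; since p > α = 0.025, fail to reject H₀.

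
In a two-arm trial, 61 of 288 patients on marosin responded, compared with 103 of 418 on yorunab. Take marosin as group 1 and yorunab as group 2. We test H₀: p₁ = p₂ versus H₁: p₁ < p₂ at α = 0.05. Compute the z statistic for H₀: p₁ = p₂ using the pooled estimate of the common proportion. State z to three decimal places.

p̂₁ = 61/288 ≈ 0.21181, p̂₂ = 103/418 ≈ 0.24641.
Pooled p̂ = (61+103)/(288+418) = 164/706 = 0.23229.
SE = √(p̂(1−p̂)(1/n₁+1/n₂)) = √(0.23229·0.76771·0.00586457) = √(0.00104585) = 0.03234.
z = (0.21181 − 0.24641)/0.03234 = -0.03460/0.03234 = -1.070.
p-value = P(Z < -1.070) ≈ 0.1423; since p > α = 0.05, fail to reject H₀.

z = -1.070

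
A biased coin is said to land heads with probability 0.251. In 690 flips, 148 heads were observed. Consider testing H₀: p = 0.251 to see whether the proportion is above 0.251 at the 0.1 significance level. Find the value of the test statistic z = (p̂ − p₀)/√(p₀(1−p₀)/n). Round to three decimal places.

p̂ = 148/690 = 0.214493.
SE = √(p₀(1−p₀)/n) = √(0.188/690) = 0.016506.
z = (0.214493 − 0.251)/0.016506 = -0.036507/0.016506 = -2.212.
p-value = P(Z > -2.212) ≈ 0.9865, so at α = 0.1 we fail to reject H₀.

z = -2.212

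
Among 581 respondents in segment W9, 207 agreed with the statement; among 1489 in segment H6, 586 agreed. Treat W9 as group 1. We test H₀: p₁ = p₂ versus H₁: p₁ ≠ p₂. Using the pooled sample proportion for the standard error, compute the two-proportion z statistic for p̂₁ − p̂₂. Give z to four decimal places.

z = -1.5673

p̂₁ = 207/581 = 0.356282, p̂₂ = 586/1489 = 0.393553.
Pooled p̂ = (207+586)/(581+1489) = 793/2070 = 0.383092.
SE = √(p̂(1−p̂)(1/n₁+1/n₂)) = √(0.383092·0.616908·0.00239276) = √(0.000565487) = 0.023780.
z = (0.356282 − 0.393553)/0.023780 = -0.037271/0.023780 = -1.5673.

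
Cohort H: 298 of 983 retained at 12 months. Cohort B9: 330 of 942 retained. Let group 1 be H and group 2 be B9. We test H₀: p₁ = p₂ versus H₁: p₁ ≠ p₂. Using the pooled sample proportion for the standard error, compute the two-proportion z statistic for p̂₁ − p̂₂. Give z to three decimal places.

p̂₁ = 298/983 = 0.30315, p̂₂ = 330/942 = 0.35032.
Pooled p̂ = (298+330)/(983+942) = 628/1925 = 0.32623.
SE = √(0.219805 × 0.00207887) = 0.02138.
z = (0.30315 − 0.35032)/0.02138 = -0.04717/0.02138 = -2.206.
Two-sided p-value ≈ 2·Φ(−2.206) = 0.0274.

z = -2.206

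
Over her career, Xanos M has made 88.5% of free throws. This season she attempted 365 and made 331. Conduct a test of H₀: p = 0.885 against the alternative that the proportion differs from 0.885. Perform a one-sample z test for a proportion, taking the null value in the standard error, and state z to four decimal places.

p̂ = 331/365 = 0.906849.
Standard error under H₀: √(0.885×0.115/365) = 0.016698.
z = (0.906849 − 0.885)/0.016698 = 0.021849/0.016698 = 1.3085.
p-value = 2·P(Z > 1.308) ≈ 0.1907.

z = 1.3085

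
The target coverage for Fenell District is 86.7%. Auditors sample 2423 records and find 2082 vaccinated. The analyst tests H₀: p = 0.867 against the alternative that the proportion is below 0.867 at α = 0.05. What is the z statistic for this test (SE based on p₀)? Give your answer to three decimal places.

z = -1.121

p̂ = 2082/2423 ≈ 0.859265.
SE = √(p₀(1−p₀)/n) = √(0.11531/2423) = 0.006899.
z = (0.859265 − 0.867)/0.006899 = -0.007735/0.006899 = -1.121.
p-value = P(Z < -1.121) ≈ 0.1311; since p > α = 0.05, fail to reject H₀.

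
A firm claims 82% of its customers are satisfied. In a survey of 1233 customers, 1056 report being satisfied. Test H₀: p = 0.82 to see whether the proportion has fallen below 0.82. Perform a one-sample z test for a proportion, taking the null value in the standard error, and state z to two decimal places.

z = 3.33

p̂ = 1056/1233 ≈ 0.85645.
SE = √(p₀(1−p₀)/n) = √(0.1476/1233) = 0.01094.
z = (0.85645 − 0.82)/0.01094 = 0.03645/0.01094 = 3.33.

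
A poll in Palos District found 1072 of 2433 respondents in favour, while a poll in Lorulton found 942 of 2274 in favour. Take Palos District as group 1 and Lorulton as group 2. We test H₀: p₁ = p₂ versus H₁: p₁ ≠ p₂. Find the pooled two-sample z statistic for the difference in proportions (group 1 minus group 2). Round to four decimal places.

p̂₁ = 1072/2433 = 0.440608, p̂₂ = 942/2274 = 0.414248.
Pooled p̂ = (1072+942)/(2433+2274) = 2014/4707 = 0.427873.
SE = √(0.244798 × 0.000850769) = 0.014431.
z = (0.440608 − 0.414248)/0.014431 = 0.026360/0.014431 = 1.8266.
p-value = 2·P(Z > 1.827) ≈ 0.0678.

z = 1.8266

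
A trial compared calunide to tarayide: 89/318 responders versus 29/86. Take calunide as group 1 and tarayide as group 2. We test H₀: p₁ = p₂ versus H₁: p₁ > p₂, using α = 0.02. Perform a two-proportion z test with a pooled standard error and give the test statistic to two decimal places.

p̂₁ = 89/318 = 0.2799, p̂₂ = 29/86 = 0.3372.
Pooled p̂ = (89+29)/(318+86) = 118/404 = 0.2921.
SE = √(p̂(1−p̂)(1/n₁+1/n₂)) = √(0.2921·0.7079·0.0147726) = √(0.00305451) = 0.0553.
z = (0.2799 − 0.3372)/0.0553 = -0.0573/0.0553 = -1.04.
p-value = P(Z > -1.037) ≈ 0.8502, so at α = 0.02 we fail to reject H₀.

z = -1.04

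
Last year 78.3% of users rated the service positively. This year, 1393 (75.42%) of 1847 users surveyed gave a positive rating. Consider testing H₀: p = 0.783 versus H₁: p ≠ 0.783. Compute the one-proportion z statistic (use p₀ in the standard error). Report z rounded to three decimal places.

p̂ = 1393/1847 ≈ 0.75420.
Under H₀, SE = √(0.783·0.217/1847) = √(9.1993e-05) = 0.00959.
z = (0.75420 − 0.783)/0.00959 = -0.02880/0.00959 = -3.003.

z = -3.003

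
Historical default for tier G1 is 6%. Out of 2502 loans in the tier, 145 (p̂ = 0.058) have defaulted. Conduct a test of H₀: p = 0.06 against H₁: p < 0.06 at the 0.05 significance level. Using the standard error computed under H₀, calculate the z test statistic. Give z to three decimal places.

z = -0.431

p̂ = 145/2502 = 0.057954.
SE = √(p₀(1−p₀)/n) = √(0.0564/2502) = 0.004748.
z = (0.057954 − 0.06)/0.004748 = -0.002046/0.004748 = -0.431.
p-value = P(Z < -0.431) ≈ 0.3332. With α = 0.05, fail to reject H₀.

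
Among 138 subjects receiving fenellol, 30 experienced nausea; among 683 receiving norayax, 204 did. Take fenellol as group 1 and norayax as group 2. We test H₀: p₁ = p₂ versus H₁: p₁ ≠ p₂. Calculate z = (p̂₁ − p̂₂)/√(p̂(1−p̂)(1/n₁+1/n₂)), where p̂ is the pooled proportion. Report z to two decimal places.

p̂₁ = 30/138 = 0.2174, p̂₂ = 204/683 = 0.2987.
Pooled p̂ = (30+204)/(138+683) = 234/821 = 0.2850.
SE = √(p̂(1−p̂)(1/n₁+1/n₂)) = √(0.2850·0.7150·0.00871051) = √(0.00177505) = 0.0421.
z = (0.2174 − 0.2987)/0.0421 = -0.0813/0.0421 = -1.93.
Two-sided p-value ≈ 2·Φ(−1.929) = 0.0537.

z = -1.93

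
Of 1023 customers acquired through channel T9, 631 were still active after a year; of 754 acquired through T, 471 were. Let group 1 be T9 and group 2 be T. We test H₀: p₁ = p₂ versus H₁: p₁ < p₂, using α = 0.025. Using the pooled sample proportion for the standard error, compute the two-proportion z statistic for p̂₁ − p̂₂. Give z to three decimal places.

z = -0.337

p̂₁ = 631/1023 = 0.61681, p̂₂ = 471/754 = 0.62467.
Pooled p̂ = (631+471)/(1023+754) = 1102/1777 = 0.62015.
SE = √(0.235565 × 0.00230378) = 0.02330.
z = (0.61681 − 0.62467)/0.02330 = -0.00786/0.02330 = -0.337.
p-value = P(Z < -0.337) ≈ 0.3680. With α = 0.025, fail to reject H₀.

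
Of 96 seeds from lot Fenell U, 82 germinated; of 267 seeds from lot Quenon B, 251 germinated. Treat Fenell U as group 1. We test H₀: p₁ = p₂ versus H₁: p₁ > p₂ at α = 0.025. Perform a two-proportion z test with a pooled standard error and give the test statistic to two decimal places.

z = -2.62

p̂₁ = 82/96 = 0.8542, p̂₂ = 251/267 = 0.9401.
Pooled p̂ = (82+251)/(96+267) = 333/363 = 0.9174.
SE = √(p̂(1−p̂)(1/n₁+1/n₂)) = √(0.9174·0.0826·0.014162) = √(0.00107368) = 0.0328.
z = (0.8542 − 0.9401)/0.0328 = -0.0859/0.0328 = -2.62.
p-value = P(Z > -2.622) ≈ 0.9956, so at α = 0.025 we fail to reject H₀.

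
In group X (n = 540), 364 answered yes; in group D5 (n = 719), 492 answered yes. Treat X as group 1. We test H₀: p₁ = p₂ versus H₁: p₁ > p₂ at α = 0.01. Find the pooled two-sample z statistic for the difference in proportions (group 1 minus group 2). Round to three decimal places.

p̂₁ = 364/540 ≈ 0.67407, p̂₂ = 492/719 ≈ 0.68428.
Pooled p̂ = (364+492)/(540+719) = 856/1259 = 0.67990.
SE = √(p̂(1−p̂)(1/n₁+1/n₂)) = √(0.67990·0.32010·0.00324267) = √(0.000705717) = 0.02657.
z = (0.67407 − 0.68428)/0.02657 = -0.01021/0.02657 = -0.384.
p-value = P(Z > -0.384) ≈ 0.6496, so at α = 0.01 we fail to reject H₀.

z = -0.384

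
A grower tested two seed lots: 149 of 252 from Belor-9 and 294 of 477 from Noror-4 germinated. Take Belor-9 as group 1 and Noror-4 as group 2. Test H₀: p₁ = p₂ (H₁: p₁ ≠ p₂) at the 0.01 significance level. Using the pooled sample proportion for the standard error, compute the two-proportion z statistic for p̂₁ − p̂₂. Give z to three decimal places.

z = -0.660

p̂₁ = 149/252 = 0.59127, p̂₂ = 294/477 = 0.61635.
Pooled p̂ = (149+294)/(252+477) = 443/729 = 0.60768.
SE = √(p̂(1−p̂)(1/n₁+1/n₂)) = √(0.60768·0.39232·0.00606469) = √(0.00144585) = 0.03802.
z = (0.59127 − 0.61635)/0.03802 = -0.02508/0.03802 = -0.660.
p-value = 2·P(Z > 0.660) ≈ 0.5095. With α = 0.01, fail to reject H₀.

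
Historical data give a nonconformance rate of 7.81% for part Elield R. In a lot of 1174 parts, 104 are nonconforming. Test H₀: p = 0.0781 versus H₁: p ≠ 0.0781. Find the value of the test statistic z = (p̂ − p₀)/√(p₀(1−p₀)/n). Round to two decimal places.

z = 1.34

p̂ = 104/1174 = 0.08859.
SE = √(p₀(1−p₀)/n) = √(0.072/1174) = 0.00783.
z = (0.08859 − 0.0781)/0.00783 = 0.01049/0.00783 = 1.34.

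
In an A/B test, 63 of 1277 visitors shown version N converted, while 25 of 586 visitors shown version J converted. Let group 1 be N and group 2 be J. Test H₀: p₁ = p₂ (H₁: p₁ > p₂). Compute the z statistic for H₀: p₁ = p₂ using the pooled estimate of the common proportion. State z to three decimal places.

z = 0.630

p̂₁ = 63/1277 ≈ 0.04933, p̂₂ = 25/586 ≈ 0.04266.
Pooled p̂ = (63+25)/(1277+586) = 88/1863 = 0.04724.
SE = √(0.0450044 × 0.00248957) = 0.01058.
z = (0.04933 − 0.04266)/0.01058 = 0.00667/0.01058 = 0.630.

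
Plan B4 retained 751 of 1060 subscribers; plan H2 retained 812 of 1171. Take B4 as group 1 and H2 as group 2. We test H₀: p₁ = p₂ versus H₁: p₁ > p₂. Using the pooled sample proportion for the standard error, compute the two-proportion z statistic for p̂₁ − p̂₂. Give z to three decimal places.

z = 0.776

p̂₁ = 751/1060 = 0.70849, p̂₂ = 812/1171 = 0.69342.
Pooled p̂ = (751+812)/(1060+1171) = 1563/2231 = 0.70058.
SE = √(0.209767 × 0.00179737) = 0.01942.
z = (0.70849 − 0.69342)/0.01942 = 0.01507/0.01942 = 0.776.
p-value = P(Z > 0.776) ≈ 0.2189.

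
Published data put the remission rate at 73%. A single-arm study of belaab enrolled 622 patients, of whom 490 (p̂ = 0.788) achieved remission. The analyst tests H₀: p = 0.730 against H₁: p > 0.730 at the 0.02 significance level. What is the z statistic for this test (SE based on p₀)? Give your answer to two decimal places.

p̂ = 490/622 ≈ 0.7878.
SE = √(p₀(1−p₀)/n) = √(0.1971/622) = 0.0178.
z = (0.7878 − 0.73)/0.0178 = 0.0578/0.0178 = 3.25.
p-value = P(Z > 3.246) ≈ 0.0006; since p < α = 0.02, reject H₀.

z = 3.25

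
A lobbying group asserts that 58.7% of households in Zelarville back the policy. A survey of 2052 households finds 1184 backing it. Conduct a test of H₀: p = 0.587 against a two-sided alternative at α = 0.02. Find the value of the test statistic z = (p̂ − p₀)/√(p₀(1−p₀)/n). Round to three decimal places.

p̂ = 1184/2052 ≈ 0.57700.
Standard error under H₀: √(0.587×0.413/2052) = 0.01087.
z = (0.57700 − 0.587)/0.01087 = -0.01000/0.01087 = -0.920.
Two-sided p-value ≈ 2·Φ(−0.920) = 0.3575, so at α = 0.02 we fail to reject H₀.

z = -0.920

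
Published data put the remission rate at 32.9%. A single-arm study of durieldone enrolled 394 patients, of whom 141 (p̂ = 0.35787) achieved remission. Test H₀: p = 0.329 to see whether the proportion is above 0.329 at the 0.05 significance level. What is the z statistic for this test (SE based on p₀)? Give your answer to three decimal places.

z = 1.220

p̂ = 141/394 = 0.35787.
Under H₀, SE = √(0.329·0.671/394) = √(0.000560302) = 0.02367.
z = (0.35787 − 0.329)/0.02367 = 0.02887/0.02367 = 1.220.
p-value = P(Z > 1.220) ≈ 0.1113. With α = 0.05, fail to reject H₀.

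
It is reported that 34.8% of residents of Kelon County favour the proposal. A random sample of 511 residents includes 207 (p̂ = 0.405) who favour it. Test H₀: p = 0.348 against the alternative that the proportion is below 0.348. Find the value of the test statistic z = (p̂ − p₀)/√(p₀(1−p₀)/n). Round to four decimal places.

p̂ = 207/511 ≈ 0.405088.
Under H₀, SE = √(0.348·0.652/511) = √(0.000444023) = 0.021072.
z = (0.405088 − 0.348)/0.021072 = 0.057088/0.021072 = 2.7092.
p-value = P(Z < 2.709) ≈ 0.9966.

z = 2.7092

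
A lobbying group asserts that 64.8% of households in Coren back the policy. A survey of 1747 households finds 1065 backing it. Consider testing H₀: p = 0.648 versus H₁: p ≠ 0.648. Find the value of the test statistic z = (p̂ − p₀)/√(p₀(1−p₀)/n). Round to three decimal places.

p̂ = 1065/1747 = 0.609616.
Under H₀, SE = √(0.648·0.352/1747) = √(0.000130564) = 0.011426.
z = (0.609616 − 0.648)/0.011426 = -0.038384/0.011426 = -3.359.
p-value = 2·P(Z > 3.359) ≈ 0.0008.

z = -3.359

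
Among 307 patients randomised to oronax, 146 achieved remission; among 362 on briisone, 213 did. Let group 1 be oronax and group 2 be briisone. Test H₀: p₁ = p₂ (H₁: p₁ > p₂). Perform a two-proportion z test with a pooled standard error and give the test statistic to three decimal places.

z = -2.916

p̂₁ = 146/307 ≈ 0.47557, p̂₂ = 213/362 ≈ 0.58840.
Pooled p̂ = (146+213)/(307+362) = 359/669 = 0.53662.
SE = √(0.248659 × 0.00601976) = 0.03869.
z = (0.47557 − 0.58840)/0.03869 = -0.11283/0.03869 = -2.916.
p-value = P(Z > -2.916) ≈ 0.9982.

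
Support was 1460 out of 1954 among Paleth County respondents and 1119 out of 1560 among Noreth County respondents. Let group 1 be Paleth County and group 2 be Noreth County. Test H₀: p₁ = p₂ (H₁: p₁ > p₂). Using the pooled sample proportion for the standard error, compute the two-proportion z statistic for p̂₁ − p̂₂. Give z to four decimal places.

z = 1.9913

p̂₁ = 1460/1954 = 0.747185, p̂₂ = 1119/1560 = 0.717308.
Pooled p̂ = (1460+1119)/(1954+1560) = 2579/3514 = 0.733921.
SE = √(0.195281 × 0.0011528) = 0.015004.
z = (0.747185 − 0.717308)/0.015004 = 0.029877/0.015004 = 1.9913.
p-value = P(Z > 1.991) ≈ 0.0232.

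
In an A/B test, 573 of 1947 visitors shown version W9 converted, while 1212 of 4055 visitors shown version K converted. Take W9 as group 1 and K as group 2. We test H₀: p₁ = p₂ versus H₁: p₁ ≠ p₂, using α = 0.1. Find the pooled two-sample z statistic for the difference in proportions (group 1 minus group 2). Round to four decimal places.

z = -0.3643

p̂₁ = 573/1947 ≈ 0.2942989, p̂₂ = 1212/4055 ≈ 0.2988903.
Pooled p̂ = (573+1212)/(1947+4055) = 1785/6002 = 0.2974009.
SE = √(0.208954 × 0.00076022) = 0.0126036.
z = (0.2942989 − 0.2988903)/0.0126036 = -0.0045914/0.0126036 = -0.3643.
p-value = 2·P(Z > 0.364) ≈ 0.7156. With α = 0.1, fail to reject H₀.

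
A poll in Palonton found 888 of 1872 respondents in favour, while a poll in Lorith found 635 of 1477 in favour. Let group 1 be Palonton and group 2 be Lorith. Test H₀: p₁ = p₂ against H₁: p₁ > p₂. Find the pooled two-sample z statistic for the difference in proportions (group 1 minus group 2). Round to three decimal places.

p̂₁ = 888/1872 ≈ 0.47436, p̂₂ = 635/1477 ≈ 0.42993.
Pooled p̂ = (888+635)/(1872+1477) = 1523/3349 = 0.45476.
SE = √(0.247954 × 0.00121124) = 0.01733.
z = (0.47436 − 0.42993)/0.01733 = 0.04443/0.01733 = 2.564.
p-value = P(Z > 2.564) ≈ 0.0052.

z = 2.564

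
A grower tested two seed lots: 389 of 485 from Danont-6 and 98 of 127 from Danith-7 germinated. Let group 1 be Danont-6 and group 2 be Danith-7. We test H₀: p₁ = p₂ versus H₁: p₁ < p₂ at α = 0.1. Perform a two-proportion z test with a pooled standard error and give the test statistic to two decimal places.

p̂₁ = 389/485 ≈ 0.8021, p̂₂ = 98/127 ≈ 0.7717.
Pooled p̂ = (389+98)/(485+127) = 487/612 = 0.7958.
SE = √(p̂(1−p̂)(1/n₁+1/n₂)) = √(0.7958·0.2042·0.00993587) = √(0.00161489) = 0.0402.
z = (0.8021 − 0.7717)/0.0402 = 0.0304/0.0402 = 0.76.
p-value = P(Z < 0.757) ≈ 0.7754; since p > α = 0.1, fail to reject H₀.

z = 0.76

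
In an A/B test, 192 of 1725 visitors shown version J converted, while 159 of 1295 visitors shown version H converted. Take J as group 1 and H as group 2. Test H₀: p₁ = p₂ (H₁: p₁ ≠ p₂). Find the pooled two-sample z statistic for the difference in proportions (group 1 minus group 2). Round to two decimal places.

z = -0.97

p̂₁ = 192/1725 ≈ 0.1113, p̂₂ = 159/1295 ≈ 0.1228.
Pooled p̂ = (192+159)/(1725+1295) = 351/3020 = 0.1162.
SE = √(0.102717 × 0.00135191) = 0.0118.
z = (0.1113 − 0.1228)/0.0118 = -0.0115/0.0118 = -0.97.
p-value = 2·P(Z > 0.974) ≈ 0.3301.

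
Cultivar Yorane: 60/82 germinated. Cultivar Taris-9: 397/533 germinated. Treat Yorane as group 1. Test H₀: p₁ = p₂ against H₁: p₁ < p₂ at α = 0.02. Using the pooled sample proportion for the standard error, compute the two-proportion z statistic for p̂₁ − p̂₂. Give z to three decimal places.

p̂₁ = 60/82 ≈ 0.73171, p̂₂ = 397/533 ≈ 0.74484.
Pooled p̂ = (60+397)/(82+533) = 457/615 = 0.74309.
SE = √(0.190908 × 0.0140713) = 0.05183.
z = (0.73171 − 0.74484)/0.05183 = -0.01313/0.05183 = -0.253.
p-value = P(Z < -0.253) ≈ 0.4000, so at α = 0.02 we fail to reject H₀.

z = -0.253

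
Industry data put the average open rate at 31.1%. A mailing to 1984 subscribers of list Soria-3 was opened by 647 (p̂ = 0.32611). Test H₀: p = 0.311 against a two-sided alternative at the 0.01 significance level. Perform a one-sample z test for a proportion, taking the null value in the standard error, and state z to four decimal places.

p̂ = 647/1984 ≈ 0.3261089.
SE = √(p₀(1−p₀)/n) = √(0.21428/1984) = 0.0103925.
z = (0.3261089 − 0.311)/0.0103925 = 0.0151089/0.0103925 = 1.4538.
p-value = 2·P(Z > 1.454) ≈ 0.1460; since p > α = 0.01, fail to reject H₀.

z = 1.4538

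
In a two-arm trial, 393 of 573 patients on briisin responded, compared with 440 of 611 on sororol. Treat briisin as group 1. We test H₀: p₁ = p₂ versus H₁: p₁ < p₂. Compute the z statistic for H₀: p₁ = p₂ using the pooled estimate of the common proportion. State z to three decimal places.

p̂₁ = 393/573 ≈ 0.68586, p̂₂ = 440/611 ≈ 0.72013.
Pooled p̂ = (393+440)/(573+611) = 833/1184 = 0.70355.
SE = √(p̂(1−p̂)(1/n₁+1/n₂)) = √(0.70355·0.29645·0.00338186) = √(0.00070535) = 0.02656.
z = (0.68586 − 0.72013)/0.02656 = -0.03427/0.02656 = -1.290.
p-value = P(Z < -1.290) ≈ 0.0985.

z = -1.290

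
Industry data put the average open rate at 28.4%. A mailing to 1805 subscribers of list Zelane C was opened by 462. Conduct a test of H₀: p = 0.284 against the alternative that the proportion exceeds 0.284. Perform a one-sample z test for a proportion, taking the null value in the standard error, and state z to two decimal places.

p̂ = 462/1805 = 0.2560.
Standard error under H₀: √(0.284×0.716/1805) = 0.0106.
z = (0.2560 − 0.284)/0.0106 = -0.0280/0.0106 = -2.64.

z = -2.64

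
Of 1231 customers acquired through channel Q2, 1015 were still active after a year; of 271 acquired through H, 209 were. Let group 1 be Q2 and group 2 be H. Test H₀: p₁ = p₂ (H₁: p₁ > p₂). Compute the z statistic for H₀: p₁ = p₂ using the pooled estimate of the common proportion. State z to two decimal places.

z = 2.05

p̂₁ = 1015/1231 ≈ 0.82453, p̂₂ = 209/271 ≈ 0.77122.
Pooled p̂ = (1015+209)/(1231+271) = 1224/1502 = 0.81491.
SE = √(p̂(1−p̂)(1/n₁+1/n₂)) = √(0.81491·0.18509·0.00450238) = √(0.000679093) = 0.02606.
z = (0.82453 − 0.77122)/0.02606 = 0.05331/0.02606 = 2.05.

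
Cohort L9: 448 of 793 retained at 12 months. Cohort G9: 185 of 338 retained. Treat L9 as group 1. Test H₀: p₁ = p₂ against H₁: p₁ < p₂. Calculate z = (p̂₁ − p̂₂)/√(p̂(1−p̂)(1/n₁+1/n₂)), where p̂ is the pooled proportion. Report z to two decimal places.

p̂₁ = 448/793 ≈ 0.5649, p̂₂ = 185/338 ≈ 0.5473.
Pooled p̂ = (448+185)/(793+338) = 633/1131 = 0.5597.
SE = √(0.246438 × 0.00421961) = 0.0322.
z = (0.5649 − 0.5473)/0.0322 = 0.0176/0.0322 = 0.55.
p-value = P(Z < 0.546) ≈ 0.7075.

z = 0.55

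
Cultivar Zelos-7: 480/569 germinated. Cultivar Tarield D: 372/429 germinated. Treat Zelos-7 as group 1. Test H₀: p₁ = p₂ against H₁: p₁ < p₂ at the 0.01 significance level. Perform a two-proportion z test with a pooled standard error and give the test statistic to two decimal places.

z = -1.04

p̂₁ = 480/569 = 0.8436, p̂₂ = 372/429 = 0.8671.
Pooled p̂ = (480+372)/(569+429) = 852/998 = 0.8537.
SE = √(p̂(1−p̂)(1/n₁+1/n₂)) = √(0.8537·0.1463·0.00408847) = √(0.000510614) = 0.0226.
z = (0.8436 − 0.8671)/0.0226 = -0.0235/0.0226 = -1.04.
p-value = P(Z < -1.042) ≈ 0.1487. With α = 0.01, fail to reject H₀.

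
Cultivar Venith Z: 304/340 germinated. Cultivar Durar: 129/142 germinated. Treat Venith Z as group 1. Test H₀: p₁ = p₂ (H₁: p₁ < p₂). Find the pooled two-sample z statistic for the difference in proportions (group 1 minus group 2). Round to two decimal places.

p̂₁ = 304/340 ≈ 0.89412, p̂₂ = 129/142 ≈ 0.90845.
Pooled p̂ = (304+129)/(340+142) = 433/482 = 0.89834.
SE = √(p̂(1−p̂)(1/n₁+1/n₂)) = √(0.89834·0.10166·0.00998343) = √(0.000911737) = 0.03019.
z = (0.89412 − 0.90845)/0.03019 = -0.01433/0.03019 = -0.47.

z = -0.47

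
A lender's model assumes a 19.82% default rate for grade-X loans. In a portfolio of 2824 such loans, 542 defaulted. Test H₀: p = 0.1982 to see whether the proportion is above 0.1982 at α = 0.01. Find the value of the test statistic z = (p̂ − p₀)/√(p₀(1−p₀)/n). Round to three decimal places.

p̂ = 542/2824 = 0.19193.
Under H₀, SE = √(0.1982·0.8018/2824) = √(5.62736e-05) = 0.00750.
z = (0.19193 − 0.1982)/0.00750 = -0.00627/0.00750 = -0.836.
p-value = P(Z > -0.836) ≈ 0.7985; since p > α = 0.01, fail to reject H₀.

z = -0.836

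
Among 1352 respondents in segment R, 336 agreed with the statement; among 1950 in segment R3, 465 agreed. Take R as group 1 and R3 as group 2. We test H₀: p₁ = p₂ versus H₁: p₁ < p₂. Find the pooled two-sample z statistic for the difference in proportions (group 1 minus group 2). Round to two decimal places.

z = 0.66

p̂₁ = 336/1352 = 0.2485, p̂₂ = 465/1950 = 0.2385.
Pooled p̂ = (336+465)/(1352+1950) = 801/3302 = 0.2426.
SE = √(p̂(1−p̂)(1/n₁+1/n₂)) = √(0.2426·0.7574·0.00125247) = √(0.000230122) = 0.0152.
z = (0.2485 − 0.2385)/0.0152 = 0.0100/0.0152 = 0.66.
p-value = P(Z < 0.663) ≈ 0.7464.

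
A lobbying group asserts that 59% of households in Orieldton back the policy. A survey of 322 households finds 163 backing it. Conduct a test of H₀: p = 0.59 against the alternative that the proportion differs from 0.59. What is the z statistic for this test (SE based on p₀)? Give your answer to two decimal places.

p̂ = 163/322 = 0.5062.
SE = √(p₀(1−p₀)/n) = √(0.2419/322) = 0.0274.
z = (0.5062 − 0.59)/0.0274 = -0.0838/0.0274 = -3.06.

z = -3.06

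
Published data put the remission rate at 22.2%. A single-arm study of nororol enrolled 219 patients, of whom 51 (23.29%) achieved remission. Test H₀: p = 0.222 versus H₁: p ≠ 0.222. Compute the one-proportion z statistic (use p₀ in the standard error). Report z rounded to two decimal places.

p̂ = 51/219 ≈ 0.2329.
Under H₀, SE = √(0.222·0.778/219) = √(0.000788658) = 0.0281.
z = (0.2329 − 0.222)/0.0281 = 0.0109/0.0281 = 0.39.
p-value = 2·P(Z > 0.387) ≈ 0.6985.

z = 0.39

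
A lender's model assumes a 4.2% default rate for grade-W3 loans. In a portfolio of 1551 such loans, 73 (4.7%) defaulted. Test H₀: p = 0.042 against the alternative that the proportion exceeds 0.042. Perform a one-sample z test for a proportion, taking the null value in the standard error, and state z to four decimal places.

p̂ = 73/1551 ≈ 0.047066.
SE = √(p₀(1−p₀)/n) = √(0.040236/1551) = 0.005093.
z = (0.047066 − 0.042)/0.005093 = 0.005066/0.005093 = 0.9947.

z = 0.9947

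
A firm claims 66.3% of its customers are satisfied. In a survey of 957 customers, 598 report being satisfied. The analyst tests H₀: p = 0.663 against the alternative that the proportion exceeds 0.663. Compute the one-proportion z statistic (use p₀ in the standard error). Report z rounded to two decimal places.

p̂ = 598/957 = 0.62487.
SE = √(p₀(1−p₀)/n) = √(0.22343/957) = 0.01528.
z = (0.62487 − 0.663)/0.01528 = -0.03813/0.01528 = -2.50.
p-value = P(Z > -2.496) ≈ 0.9937.

z = -2.50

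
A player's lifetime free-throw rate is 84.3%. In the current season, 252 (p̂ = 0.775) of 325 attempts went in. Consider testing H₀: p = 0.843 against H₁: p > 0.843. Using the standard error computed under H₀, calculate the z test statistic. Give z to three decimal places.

p̂ = 252/325 ≈ 0.77538.
SE = √(p₀(1−p₀)/n) = √(0.13235/325) = 0.02018.
z = (0.77538 − 0.843)/0.02018 = -0.06762/0.02018 = -3.351.

z = -3.351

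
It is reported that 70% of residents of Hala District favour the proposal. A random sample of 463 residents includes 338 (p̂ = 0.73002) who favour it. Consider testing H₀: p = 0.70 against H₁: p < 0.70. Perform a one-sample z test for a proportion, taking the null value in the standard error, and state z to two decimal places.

p̂ = 338/463 = 0.7300.
SE = √(p₀(1−p₀)/n) = √(0.21/463) = 0.0213.
z = (0.7300 − 0.7)/0.0213 = 0.0300/0.0213 = 1.41.

z = 1.41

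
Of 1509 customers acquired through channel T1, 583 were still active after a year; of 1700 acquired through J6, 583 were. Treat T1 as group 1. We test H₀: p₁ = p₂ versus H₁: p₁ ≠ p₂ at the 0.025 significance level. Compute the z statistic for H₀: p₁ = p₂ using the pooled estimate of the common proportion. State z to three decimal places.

z = 2.552

p̂₁ = 583/1509 ≈ 0.38635, p̂₂ = 583/1700 ≈ 0.34294.
Pooled p̂ = (583+583)/(1509+1700) = 1166/3209 = 0.36335.
SE = √(p̂(1−p̂)(1/n₁+1/n₂)) = √(0.36335·0.63665·0.00125093) = √(0.000289374) = 0.01701.
z = (0.38635 − 0.34294)/0.01701 = 0.04341/0.01701 = 2.552.
p-value = 2·P(Z > 2.552) ≈ 0.0107; since p < α = 0.025, reject H₀.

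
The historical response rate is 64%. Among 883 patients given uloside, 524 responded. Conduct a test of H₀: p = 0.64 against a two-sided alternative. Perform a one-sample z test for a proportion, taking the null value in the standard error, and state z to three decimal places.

p̂ = 524/883 ≈ 0.593431.
Under H₀, SE = √(0.64·0.36/883) = √(0.000260929) = 0.016153.
z = (0.593431 − 0.64)/0.016153 = -0.046569/0.016153 = -2.883.
Two-sided p-value ≈ 2·Φ(−2.883) = 0.0039.

z = -2.883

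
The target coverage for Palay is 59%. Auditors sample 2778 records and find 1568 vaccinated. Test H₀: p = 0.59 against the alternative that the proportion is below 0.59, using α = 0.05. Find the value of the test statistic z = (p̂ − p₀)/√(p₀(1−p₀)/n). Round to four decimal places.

p̂ = 1568/2778 = 0.5644348.
Under H₀, SE = √(0.59·0.41/2778) = √(8.7077e-05) = 0.0093315.
z = (0.5644348 − 0.59)/0.0093315 = -0.0255652/0.0093315 = -2.7397.
p-value = P(Z < -2.740) ≈ 0.0031, so at α = 0.05 we reject H₀.

z = -2.7397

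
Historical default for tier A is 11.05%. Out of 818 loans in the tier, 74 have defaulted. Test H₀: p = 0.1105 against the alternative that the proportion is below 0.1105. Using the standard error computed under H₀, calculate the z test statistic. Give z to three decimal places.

p̂ = 74/818 = 0.09046.
Under H₀, SE = √(0.1105·0.8895/818) = √(0.000120159) = 0.01096.
z = (0.09046 − 0.1105)/0.01096 = -0.02004/0.01096 = -1.828.
p-value = P(Z < -1.828) ≈ 0.0338.

z = -1.828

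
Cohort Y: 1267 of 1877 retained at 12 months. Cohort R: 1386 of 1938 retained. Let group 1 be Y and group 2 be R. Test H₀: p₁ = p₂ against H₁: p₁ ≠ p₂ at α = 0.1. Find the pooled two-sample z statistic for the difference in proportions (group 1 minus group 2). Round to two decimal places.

z = -2.69

p̂₁ = 1267/1877 ≈ 0.675013, p̂₂ = 1386/1938 ≈ 0.715170.
Pooled p̂ = (1267+1386)/(1877+1938) = 2653/3815 = 0.695413.
SE = √(0.211814 × 0.00104876) = 0.014904.
z = (0.675013 − 0.715170)/0.014904 = -0.040157/0.014904 = -2.69.
Two-sided p-value ≈ 2·Φ(−2.694) = 0.0071. With α = 0.1, reject H₀.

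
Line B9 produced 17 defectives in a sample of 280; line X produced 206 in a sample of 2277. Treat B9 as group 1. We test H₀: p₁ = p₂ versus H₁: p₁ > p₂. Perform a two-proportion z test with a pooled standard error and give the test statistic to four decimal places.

p̂₁ = 17/280 = 0.060714, p̂₂ = 206/2277 = 0.090470.
Pooled p̂ = (17+206)/(280+2277) = 223/2557 = 0.087212.
SE = √(p̂(1−p̂)(1/n₁+1/n₂)) = √(0.087212·0.912788·0.0040106) = √(0.000319267) = 0.017868.
z = (0.060714 − 0.090470)/0.017868 = -0.029756/0.017868 = -1.6653.
p-value = P(Z > -1.665) ≈ 0.9521.

z = -1.6653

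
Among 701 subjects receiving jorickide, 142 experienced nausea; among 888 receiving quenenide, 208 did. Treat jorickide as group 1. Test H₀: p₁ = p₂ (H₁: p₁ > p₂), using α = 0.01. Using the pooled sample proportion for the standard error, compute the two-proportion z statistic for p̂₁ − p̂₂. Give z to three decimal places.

z = -1.512

p̂₁ = 142/701 = 0.20257, p̂₂ = 208/888 = 0.23423.
Pooled p̂ = (142+208)/(701+888) = 350/1589 = 0.22026.
SE = √(0.171748 × 0.00255266) = 0.02094.
z = (0.20257 − 0.23423)/0.02094 = -0.03166/0.02094 = -1.512.
p-value = P(Z > -1.512) ≈ 0.9348, so at α = 0.01 we fail to reject H₀.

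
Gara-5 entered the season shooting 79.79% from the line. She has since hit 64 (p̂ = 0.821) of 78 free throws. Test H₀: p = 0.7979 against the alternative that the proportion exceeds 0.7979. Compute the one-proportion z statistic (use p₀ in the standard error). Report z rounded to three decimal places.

p̂ = 64/78 = 0.82051.
SE = √(p₀(1−p₀)/n) = √(0.16126/78) = 0.04547.
z = (0.82051 − 0.7979)/0.04547 = 0.02261/0.04547 = 0.497.
p-value = P(Z > 0.497) ≈ 0.3095.

z = 0.497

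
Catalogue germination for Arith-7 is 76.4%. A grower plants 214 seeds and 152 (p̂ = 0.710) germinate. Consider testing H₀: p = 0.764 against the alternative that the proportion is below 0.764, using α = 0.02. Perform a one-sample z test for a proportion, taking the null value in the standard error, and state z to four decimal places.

z = -1.8507

p̂ = 152/214 = 0.710280.
SE = √(p₀(1−p₀)/n) = √(0.1803/214) = 0.029027.
z = (0.710280 − 0.764)/0.029027 = -0.053720/0.029027 = -1.8507.
p-value = P(Z < -1.851) ≈ 0.0321. With α = 0.02, fail to reject H₀.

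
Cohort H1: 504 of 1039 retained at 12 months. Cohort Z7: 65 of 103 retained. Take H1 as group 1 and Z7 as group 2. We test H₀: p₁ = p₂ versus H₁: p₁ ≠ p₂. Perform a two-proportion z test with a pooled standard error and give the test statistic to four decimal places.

p̂₁ = 504/1039 = 0.485082, p̂₂ = 65/103 = 0.631068.
Pooled p̂ = (504+65)/(1039+103) = 569/1142 = 0.498249.
SE = √(p̂(1−p̂)(1/n₁+1/n₂)) = √(0.498249·0.501751·0.0106712) = √(0.00266777) = 0.051650.
z = (0.485082 − 0.631068)/0.051650 = -0.145986/0.051650 = -2.8264.
p-value = 2·P(Z > 2.826) ≈ 0.0047.

z = -2.8264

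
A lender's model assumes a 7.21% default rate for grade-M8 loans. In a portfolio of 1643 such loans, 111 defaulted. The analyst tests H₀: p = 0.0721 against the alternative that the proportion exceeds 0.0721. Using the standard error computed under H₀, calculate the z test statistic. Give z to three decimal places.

z = -0.712

p̂ = 111/1643 ≈ 0.06756.
SE = √(p₀(1−p₀)/n) = √(0.066902/1643) = 0.00638.
z = (0.06756 − 0.0721)/0.00638 = -0.00454/0.00638 = -0.712.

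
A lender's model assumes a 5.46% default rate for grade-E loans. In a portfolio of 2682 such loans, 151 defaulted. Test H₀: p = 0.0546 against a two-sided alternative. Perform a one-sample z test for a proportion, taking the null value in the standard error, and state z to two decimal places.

z = 0.39

p̂ = 151/2682 = 0.0563.
Standard error under H₀: √(0.0546×0.9454/2682) = 0.0044.
z = (0.0563 − 0.0546)/0.0044 = 0.0017/0.0044 = 0.39.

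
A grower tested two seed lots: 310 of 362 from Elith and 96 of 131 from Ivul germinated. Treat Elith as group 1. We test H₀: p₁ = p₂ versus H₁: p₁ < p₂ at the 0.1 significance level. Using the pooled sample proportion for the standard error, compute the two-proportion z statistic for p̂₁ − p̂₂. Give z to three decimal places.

p̂₁ = 310/362 = 0.85635, p̂₂ = 96/131 = 0.73282.
Pooled p̂ = (310+96)/(362+131) = 406/493 = 0.82353.
SE = √(0.145329 × 0.010396) = 0.03887.
z = (0.85635 − 0.73282)/0.03887 = 0.12353/0.03887 = 3.178.
p-value = P(Z < 3.178) ≈ 0.9993. With α = 0.1, fail to reject H₀.

z = 3.178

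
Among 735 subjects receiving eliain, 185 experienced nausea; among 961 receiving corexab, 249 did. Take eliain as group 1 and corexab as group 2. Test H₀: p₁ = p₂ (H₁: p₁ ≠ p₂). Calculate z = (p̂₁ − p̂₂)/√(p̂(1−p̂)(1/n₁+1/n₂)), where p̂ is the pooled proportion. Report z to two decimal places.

p̂₁ = 185/735 ≈ 0.2517, p̂₂ = 249/961 ≈ 0.2591.
Pooled p̂ = (185+249)/(735+961) = 434/1696 = 0.2559.
SE = √(p̂(1−p̂)(1/n₁+1/n₂)) = √(0.2559·0.7441·0.00240113) = √(0.000457207) = 0.0214.
z = (0.2517 − 0.2591)/0.0214 = -0.0074/0.0214 = -0.35.
p-value = 2·P(Z > 0.346) ≈ 0.7291.

z = -0.35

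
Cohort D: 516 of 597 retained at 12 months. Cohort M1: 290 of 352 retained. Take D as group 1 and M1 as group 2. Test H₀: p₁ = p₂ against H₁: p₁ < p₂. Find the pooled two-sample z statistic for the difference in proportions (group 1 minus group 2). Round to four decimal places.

z = 1.6829

p̂₁ = 516/597 ≈ 0.864322, p̂₂ = 290/352 ≈ 0.823864.
Pooled p̂ = (516+290)/(597+352) = 806/949 = 0.849315.
SE = √(p̂(1−p̂)(1/n₁+1/n₂)) = √(0.849315·0.150685·0.00451595) = √(0.000577947) = 0.024041.
z = (0.864322 − 0.823864)/0.024041 = 0.040458/0.024041 = 1.6829.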